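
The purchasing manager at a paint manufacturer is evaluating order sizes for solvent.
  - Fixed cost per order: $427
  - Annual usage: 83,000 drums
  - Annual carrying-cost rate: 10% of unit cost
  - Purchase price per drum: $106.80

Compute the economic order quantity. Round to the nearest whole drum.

2,576 drums

Carrying cost H = $106.8 × 10% = $10.6800/drum/yr
Optimal lot size Q* = (2 × 83,000 × $427 / $10.68)^½ ≈ 2,576.22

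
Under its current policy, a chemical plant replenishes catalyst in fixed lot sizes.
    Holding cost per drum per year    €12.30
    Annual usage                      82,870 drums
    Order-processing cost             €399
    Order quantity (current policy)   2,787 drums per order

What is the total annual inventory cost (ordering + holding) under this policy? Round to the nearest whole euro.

€29,004

Orders/yr = 82,870/2,787 = 29.734; ordering cost = 29.734 × €399 = €11,864.06
Average inventory = 2,787/2 = 1393.5; holding cost = 1393.5 × €12.3 = €17,140.05
Total = €11,864.06 + €17,140.05 = €29,004.11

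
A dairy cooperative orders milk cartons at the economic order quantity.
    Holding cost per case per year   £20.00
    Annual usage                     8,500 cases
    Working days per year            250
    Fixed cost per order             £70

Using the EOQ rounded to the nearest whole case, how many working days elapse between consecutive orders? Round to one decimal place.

EOQ = √(2DS/H) = √(2 × 8,500 × 70 / 20)
    = √(59,500.00) ≈ 243.93 → Q = 244 cases
Cycle time = (working days × Q)/D = (250 × 244) / 8,500 = 7.176 days

7.2 days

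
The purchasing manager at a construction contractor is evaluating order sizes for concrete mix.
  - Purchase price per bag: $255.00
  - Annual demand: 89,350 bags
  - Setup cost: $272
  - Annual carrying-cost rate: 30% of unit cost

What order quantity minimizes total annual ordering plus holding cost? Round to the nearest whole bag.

H = i·C = 0.3 × $255 = $76.5000 per bag-year
EOQ = √(2DS/H) = √(2 × 89,350 × 272 / 76.5)
    = √(635,377.78) ≈ 797.11

797 bags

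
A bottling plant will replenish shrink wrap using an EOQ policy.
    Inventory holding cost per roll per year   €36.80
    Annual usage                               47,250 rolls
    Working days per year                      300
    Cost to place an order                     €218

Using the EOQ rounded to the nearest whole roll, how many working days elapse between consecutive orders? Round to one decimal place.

4.7 days

Optimal lot size Q* = (2 × 47,250 × €218 / €36.8)^½ ≈ 748.20 → Q = 748 rolls
T = Q/D × 300 days = 748/47,250 × 300 = 4.749 days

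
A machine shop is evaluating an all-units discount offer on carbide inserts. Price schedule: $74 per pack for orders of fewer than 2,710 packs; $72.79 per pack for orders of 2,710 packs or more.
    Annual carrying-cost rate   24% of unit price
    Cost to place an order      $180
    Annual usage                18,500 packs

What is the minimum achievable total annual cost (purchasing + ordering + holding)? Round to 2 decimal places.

$1,371,515.09

H₁ = 24%×$74 = $17.7600;  H₂ = 24%×$72.79 = $17.4696
EOQ₁ = √(2×18,500×180/17.7600) = 612.37  (< 2,710, feasible at tier 1)
EOQ₂ = √(2×18,500×180/17.4696) = 617.44  (< 2,710 → use Q = 2,710 at tier-2 price)
TC(tier 1 (EOQ₁), Q≈612.4) = $1,379,875.73
TC(tier 2, Q≈2,710.0) = $1,371,515.09
Minimum at tier 2: $1,371,515.09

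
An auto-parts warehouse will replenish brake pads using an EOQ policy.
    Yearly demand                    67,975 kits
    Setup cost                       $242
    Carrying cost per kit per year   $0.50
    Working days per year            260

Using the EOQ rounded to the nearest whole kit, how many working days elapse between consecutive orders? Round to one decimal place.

31.0 days

2DS/H = 2·67,975·242/0.5 = 65,799,800.00
EOQ = √65,799,800.00 ≈ 8,111.71 → Q = 8,112 kits
Days between orders = 260 / (D/Q) = 260 / 8.380 ≈ 31.028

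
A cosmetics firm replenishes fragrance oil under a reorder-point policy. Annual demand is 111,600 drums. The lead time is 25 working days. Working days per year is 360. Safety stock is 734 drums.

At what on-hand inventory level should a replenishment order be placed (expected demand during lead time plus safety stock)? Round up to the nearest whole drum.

8,484 drums

Daily demand d = 111,600 / 360 = 310.000 drums/day
Demand during lead time = 310.000 × 25 = 7,750.00
Reorder point = 7,750.00 + 734 = 8,484.00 → round up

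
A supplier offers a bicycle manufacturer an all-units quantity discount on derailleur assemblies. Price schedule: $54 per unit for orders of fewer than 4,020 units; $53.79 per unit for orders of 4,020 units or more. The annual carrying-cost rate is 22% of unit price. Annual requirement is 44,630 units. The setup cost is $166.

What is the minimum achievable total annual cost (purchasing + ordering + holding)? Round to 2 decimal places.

$2,423,287.55

H₁ = 22%×$54 = $11.8800;  H₂ = 22%×$53.79 = $11.8338
EOQ₁ = √(2×44,630×166/11.8800) = 1,116.80  (< 4,020, feasible at tier 1)
EOQ₂ = √(2×44,630×166/11.8338) = 1,118.97  (< 4,020 → use Q = 4,020 at tier-2 price)
TC(tier 1 (EOQ₁), Q≈1,116.8) = $2,423,287.55
TC(tier 2, Q≈4,020.0) = $2,426,276.57
Minimum at tier 1 (EOQ₁): $2,423,287.55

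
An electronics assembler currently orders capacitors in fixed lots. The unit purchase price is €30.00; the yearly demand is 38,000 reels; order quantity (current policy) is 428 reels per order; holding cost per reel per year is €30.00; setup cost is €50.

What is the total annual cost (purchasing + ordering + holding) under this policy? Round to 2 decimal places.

€1,150,859.25

Annual ordering cost = (D/Q)·S = (38,000/428) × 50 = €4,439.25
Annual holding cost  = (Q/2)·H = (428/2) × 30 = €6,420.00
Purchase cost = D·C = 38,000 × 30 = €1,140,000.00
Total = €4,439.25 + €6,420.00 + €1,140,000.00 = €1,150,859.25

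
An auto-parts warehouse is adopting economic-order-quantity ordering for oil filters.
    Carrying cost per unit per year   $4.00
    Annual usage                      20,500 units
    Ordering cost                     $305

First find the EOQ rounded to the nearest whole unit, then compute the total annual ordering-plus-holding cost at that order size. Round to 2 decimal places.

$7,072.48

EOQ = √(2DS/H) = √(2 × 20,500 × 305 / 4)
    = √(3,126,250.00) ≈ 1,768.12 → Q = 1,768 units
Ordering: D/Q × S = 20,500/1,768 × $305 = $3,536.48
Holding:  Q/2 × H = 1,768/2 × $4 = $3,536.00
Total = $3,536.48 + $3,536.00 = $7,072.48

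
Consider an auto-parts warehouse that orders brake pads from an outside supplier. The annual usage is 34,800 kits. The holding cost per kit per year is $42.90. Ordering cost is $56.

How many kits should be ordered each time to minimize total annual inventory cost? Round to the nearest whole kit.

Optimal lot size Q* = (2 × 34,800 × $56 / $42.9)^½ ≈ 301.42

301 kits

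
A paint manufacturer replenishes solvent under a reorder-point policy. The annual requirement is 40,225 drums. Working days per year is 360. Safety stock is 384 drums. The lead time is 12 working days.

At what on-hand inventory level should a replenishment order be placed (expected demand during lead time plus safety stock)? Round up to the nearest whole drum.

Daily demand d = 40,225 / 360 = 111.736 drums/day
Demand during lead time = 111.736 × 12 = 1,340.83
Reorder point = 1,340.83 + 384 = 1,724.83 → round up

1,725 drums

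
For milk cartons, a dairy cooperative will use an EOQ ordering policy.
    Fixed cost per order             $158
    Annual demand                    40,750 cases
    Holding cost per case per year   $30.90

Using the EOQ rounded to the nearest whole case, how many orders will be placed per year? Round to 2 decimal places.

Optimal lot size Q* = (2 × 40,750 × $158 / $30.9)^½ ≈ 645.55 → Q = 646
N = D/Q = 40,750/646 ≈ 63.080 orders/yr

63.08 orders per year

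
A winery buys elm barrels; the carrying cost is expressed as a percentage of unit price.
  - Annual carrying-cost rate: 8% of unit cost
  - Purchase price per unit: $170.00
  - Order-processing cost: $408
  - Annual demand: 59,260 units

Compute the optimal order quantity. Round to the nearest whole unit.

Holding cost per unit per year: H = 8% × $170 = $13.6000
Q* = √(2·D·S / H) = √(2·59,260·408 / 13.6) = √3,555,600.0 ≈ 1,885.63

1,886 units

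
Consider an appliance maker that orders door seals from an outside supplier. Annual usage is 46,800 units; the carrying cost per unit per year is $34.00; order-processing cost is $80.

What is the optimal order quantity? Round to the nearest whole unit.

EOQ = √(2DS/H) = √(2 × 46,800 × 80 / 34)
    = √(220,235.29) ≈ 469.29

469 units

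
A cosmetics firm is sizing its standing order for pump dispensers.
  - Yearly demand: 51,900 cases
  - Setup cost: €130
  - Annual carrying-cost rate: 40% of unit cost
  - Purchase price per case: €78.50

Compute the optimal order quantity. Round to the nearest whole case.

656 cases

Carrying cost H = €78.5 × 40% = €31.4000/case/yr
EOQ = √(2DS/H) = √(2 × 51,900 × 130 / 31.4)
    = √(429,745.22) ≈ 655.55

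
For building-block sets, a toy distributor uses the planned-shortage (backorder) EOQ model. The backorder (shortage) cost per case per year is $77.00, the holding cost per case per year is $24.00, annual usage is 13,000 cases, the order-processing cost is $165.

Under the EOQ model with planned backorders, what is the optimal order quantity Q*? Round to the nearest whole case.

484 cases

Basic EOQ = √(2·13,000·165/24) = 422.788
Backorder adjustment √((H+b)/b) = √((24+77)/77) = 1.1453
Q* = 422.788 × 1.1453 ≈ 484.22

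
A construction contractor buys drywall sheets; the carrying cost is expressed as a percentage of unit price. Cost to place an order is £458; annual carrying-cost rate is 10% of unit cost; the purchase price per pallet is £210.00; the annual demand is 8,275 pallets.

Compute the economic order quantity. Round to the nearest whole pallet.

601 pallets

Holding cost per pallet per year: H = 10% × £210 = £21.0000
Q* = √(2·D·S / H) = √(2·8,275·458 / 21) = √360,947.6 ≈ 600.79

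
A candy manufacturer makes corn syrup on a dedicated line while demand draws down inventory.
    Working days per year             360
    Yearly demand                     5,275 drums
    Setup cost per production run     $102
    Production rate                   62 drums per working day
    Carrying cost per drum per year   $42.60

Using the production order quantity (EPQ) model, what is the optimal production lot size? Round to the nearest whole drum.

Daily demand d = 5,275/360 = 14.653; p = 62; 1 − d/p = 0.76366
EPQ = √(2DS / (H(1 − d/p)))
    = √(2 × 5,275 × 102 / (42.6 × 0.76366)) ≈ 181.87

182 drums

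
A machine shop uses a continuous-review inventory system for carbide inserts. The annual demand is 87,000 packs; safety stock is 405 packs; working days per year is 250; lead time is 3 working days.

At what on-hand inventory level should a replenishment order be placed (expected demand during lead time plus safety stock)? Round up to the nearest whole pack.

1,449 packs

Daily demand d = 87,000 / 250 = 348.000 packs/day
Demand during lead time = 348.000 × 3 = 1,044.00
Reorder point = 1,044.00 + 405 = 1,449.00 → round up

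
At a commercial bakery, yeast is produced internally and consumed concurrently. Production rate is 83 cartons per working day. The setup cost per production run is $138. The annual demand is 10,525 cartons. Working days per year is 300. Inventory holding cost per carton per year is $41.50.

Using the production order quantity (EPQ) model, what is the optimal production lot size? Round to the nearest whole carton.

348 cartons

Daily demand d = 10,525/300 = 35.083; p = 83; 1 − d/p = 0.57731
EPQ = √(2DS / (H(1 − d/p)))
    = √(2 × 10,525 × 138 / (41.5 × 0.57731)) ≈ 348.21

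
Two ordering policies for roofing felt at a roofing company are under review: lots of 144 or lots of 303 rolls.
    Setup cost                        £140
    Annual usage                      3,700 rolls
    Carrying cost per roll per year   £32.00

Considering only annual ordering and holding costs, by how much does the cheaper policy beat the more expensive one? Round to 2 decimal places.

Annual cost at Q: ordering D·S/Q plus holding Q·H/2.
TC(144) = (3,700/144)×140 + (144/2)×32 = £5,901.22
TC(303) = (3,700/303)×140 + (303/2)×32 = £6,557.57
Cheaper: Q = 144.  Difference = £656.35

£656.35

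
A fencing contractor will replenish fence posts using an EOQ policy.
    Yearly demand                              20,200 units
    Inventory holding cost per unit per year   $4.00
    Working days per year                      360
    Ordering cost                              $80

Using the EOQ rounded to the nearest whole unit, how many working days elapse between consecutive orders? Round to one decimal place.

16.0 days

Optimal lot size Q* = (2 × 20,200 × $80 / $4)^½ ≈ 898.89 → Q = 899 units
Days between orders = 360 / (D/Q) = 360 / 22.469 ≈ 16.022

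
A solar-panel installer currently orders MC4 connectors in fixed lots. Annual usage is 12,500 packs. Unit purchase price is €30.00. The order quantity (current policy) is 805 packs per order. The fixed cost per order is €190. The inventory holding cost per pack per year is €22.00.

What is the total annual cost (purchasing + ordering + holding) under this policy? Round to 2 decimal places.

Annual ordering cost = (D/Q)·S = (12,500/805) × 190 = €2,950.31
Annual holding cost  = (Q/2)·H = (805/2) × 22 = €8,855.00
Purchase cost = D·C = 12,500 × 30 = €375,000.00
Total = €2,950.31 + €8,855.00 + €375,000.00 = €386,805.31

€386,805.31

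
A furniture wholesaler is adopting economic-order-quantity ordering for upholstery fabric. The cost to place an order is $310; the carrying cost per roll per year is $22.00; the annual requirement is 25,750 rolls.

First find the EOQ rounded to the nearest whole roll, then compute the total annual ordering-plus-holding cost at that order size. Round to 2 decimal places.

$18,741.13

Optimal lot size Q* = (2 × 25,750 × $310 / $22)^½ ≈ 851.87 → Q = 852 rolls
Ordering: D/Q × S = 25,750/852 × $310 = $9,369.13
Holding:  Q/2 × H = 852/2 × $22 = $9,372.00
Total = $9,369.13 + $9,372.00 = $18,741.13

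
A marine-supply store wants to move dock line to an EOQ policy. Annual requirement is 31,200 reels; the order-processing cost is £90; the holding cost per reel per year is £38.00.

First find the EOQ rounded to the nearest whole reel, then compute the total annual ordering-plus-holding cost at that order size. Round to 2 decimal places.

£14,608.50

2DS/H = 2·31,200·90/38 = 147,789.47
EOQ = √147,789.47 ≈ 384.43 → Q = 384 reels
Orders/yr = 31,200/384 = 81.250; ordering cost = 81.250 × £90 = £7,312.50
Average inventory = 384/2 = 192; holding cost = 192 × £38 = £7,296.00
Total = £7,312.50 + £7,296.00 = £14,608.50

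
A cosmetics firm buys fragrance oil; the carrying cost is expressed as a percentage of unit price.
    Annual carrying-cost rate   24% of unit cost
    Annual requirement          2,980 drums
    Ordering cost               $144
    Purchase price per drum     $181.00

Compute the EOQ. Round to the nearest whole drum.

Carrying cost H = $181 × 24% = $43.4400/drum/yr
EOQ = √(2DS/H) = √(2 × 2,980 × 144 / 43.44)
    = √(19,756.91) ≈ 140.56

141 drums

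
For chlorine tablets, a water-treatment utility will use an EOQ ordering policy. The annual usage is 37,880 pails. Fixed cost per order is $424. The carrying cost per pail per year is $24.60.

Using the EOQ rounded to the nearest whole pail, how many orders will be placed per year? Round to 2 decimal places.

33.14 orders per year

EOQ = √(2DS/H) = √(2 × 37,880 × 424 / 24.6)
    = √(1,305,782.11) ≈ 1,142.71 → Q = 1,143
N = D/Q = 37,880/1,143 ≈ 33.141 orders/yr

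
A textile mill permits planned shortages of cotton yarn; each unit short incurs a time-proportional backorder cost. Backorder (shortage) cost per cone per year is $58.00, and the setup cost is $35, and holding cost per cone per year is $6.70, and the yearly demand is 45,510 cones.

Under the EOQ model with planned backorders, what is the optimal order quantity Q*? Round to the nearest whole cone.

728 cones

Basic EOQ = √(2·45,510·35/6.7) = 689.549
Backorder adjustment √((H+b)/b) = √((6.7+58)/58) = 1.0562
Q* = 689.549 × 1.0562 ≈ 728.29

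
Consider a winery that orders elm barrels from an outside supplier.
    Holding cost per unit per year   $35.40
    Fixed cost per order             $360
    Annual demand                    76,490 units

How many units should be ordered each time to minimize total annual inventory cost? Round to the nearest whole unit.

1,247 units

Optimal lot size Q* = (2 × 76,490 × $360 / $35.4)^½ ≈ 1,247.29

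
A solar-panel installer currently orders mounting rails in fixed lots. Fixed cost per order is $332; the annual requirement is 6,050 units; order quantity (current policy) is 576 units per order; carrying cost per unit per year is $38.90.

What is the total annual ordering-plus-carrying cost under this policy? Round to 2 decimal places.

$14,690.35

Ordering: D/Q × S = 6,050/576 × $332 = $3,487.15
Holding:  Q/2 × H = 576/2 × $38.9 = $11,203.20
Total = $3,487.15 + $11,203.20 = $14,690.35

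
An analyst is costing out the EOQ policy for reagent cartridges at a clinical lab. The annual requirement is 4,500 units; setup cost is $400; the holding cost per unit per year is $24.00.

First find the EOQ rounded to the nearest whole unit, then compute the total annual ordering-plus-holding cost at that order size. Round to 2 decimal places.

Q* = √(2·D·S / H) = √(2·4,500·400 / 24) = √150,000.0 ≈ 387.30 → Q = 387 units
Ordering: D/Q × S = 4,500/387 × $400 = $4,651.16
Holding:  Q/2 × H = 387/2 × $24 = $4,644.00
Total = $4,651.16 + $4,644.00 = $9,295.16

$9,295.16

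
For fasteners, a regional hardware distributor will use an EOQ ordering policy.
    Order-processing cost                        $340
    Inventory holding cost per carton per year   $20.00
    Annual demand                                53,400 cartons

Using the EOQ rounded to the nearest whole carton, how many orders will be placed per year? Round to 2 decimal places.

Optimal lot size Q* = (2 × 53,400 × $340 / $20)^½ ≈ 1,347.44 → Q = 1,347
N = D/Q = 53,400/1,347 ≈ 39.644 orders/yr

39.64 orders per year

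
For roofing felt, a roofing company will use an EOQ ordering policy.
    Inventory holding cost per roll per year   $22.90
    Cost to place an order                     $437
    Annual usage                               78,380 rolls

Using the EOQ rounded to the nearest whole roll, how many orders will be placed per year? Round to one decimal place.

45.3 orders per year

Optimal lot size Q* = (2 × 78,380 × $437 / $22.9)^½ ≈ 1,729.58 → Q = 1,730
N = D/Q = 78,380/1,730 ≈ 45.306 orders/yr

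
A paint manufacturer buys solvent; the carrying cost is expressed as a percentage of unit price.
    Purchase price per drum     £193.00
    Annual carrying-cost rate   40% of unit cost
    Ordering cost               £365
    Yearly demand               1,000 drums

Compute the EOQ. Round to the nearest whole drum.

97 drums

Carrying cost H = £193 × 40% = £77.2000/drum/yr
EOQ = √(2DS/H) = √(2 × 1,000 × 365 / 77.2)
    = √(9,455.96) ≈ 97.24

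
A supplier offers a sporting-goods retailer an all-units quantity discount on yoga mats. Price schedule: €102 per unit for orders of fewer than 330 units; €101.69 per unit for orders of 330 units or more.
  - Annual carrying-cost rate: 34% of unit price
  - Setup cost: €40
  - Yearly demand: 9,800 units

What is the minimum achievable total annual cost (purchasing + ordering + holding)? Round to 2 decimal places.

H₁ = 34%×€102 = €34.6800;  H₂ = 34%×€101.69 = €34.5746
EOQ₁ = √(2×9,800×40/34.6800) = 150.36  (< 330, feasible at tier 1)
EOQ₂ = √(2×9,800×40/34.5746) = 150.58  (< 330 → use Q = 330 at tier-2 price)
TC(tier 1 (EOQ₁), Q≈150.4) = €1,004,814.32
TC(tier 2, Q≈330.0) = €1,003,454.69
Minimum at tier 2: €1,003,454.69

€1,003,454.69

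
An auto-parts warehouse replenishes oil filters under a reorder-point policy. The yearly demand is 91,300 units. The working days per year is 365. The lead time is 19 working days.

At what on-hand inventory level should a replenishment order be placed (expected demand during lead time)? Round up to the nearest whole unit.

Daily demand d = 91,300 / 365 = 250.137 units/day
Demand during lead time = 250.137 × 19 = 4,752.60
Reorder point = 4,752.60 → round up

4,753 units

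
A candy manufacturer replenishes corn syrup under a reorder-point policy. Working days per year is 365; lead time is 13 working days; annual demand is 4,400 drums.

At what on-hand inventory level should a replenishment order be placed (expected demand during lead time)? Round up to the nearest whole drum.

Daily demand d = 4,400 / 365 = 12.055 drums/day
Demand during lead time = 12.055 × 13 = 156.71
Reorder point = 156.71 → round up

157 drums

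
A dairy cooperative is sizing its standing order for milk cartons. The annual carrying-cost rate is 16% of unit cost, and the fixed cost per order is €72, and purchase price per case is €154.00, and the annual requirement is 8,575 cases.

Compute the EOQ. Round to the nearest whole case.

224 cases

Carrying cost H = €154 × 16% = €24.6400/case/yr
EOQ = √(2DS/H) = √(2 × 8,575 × 72 / 24.64)
    = √(50,113.64) ≈ 223.86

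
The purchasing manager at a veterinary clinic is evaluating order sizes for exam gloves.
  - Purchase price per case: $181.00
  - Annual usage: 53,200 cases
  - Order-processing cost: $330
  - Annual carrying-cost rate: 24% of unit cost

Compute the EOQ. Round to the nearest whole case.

899 cases

H = i·C = 0.24 × $181 = $43.4400 per case-year
EOQ = √(2DS/H) = √(2 × 53,200 × 330 / 43.44)
    = √(808,287.29) ≈ 899.05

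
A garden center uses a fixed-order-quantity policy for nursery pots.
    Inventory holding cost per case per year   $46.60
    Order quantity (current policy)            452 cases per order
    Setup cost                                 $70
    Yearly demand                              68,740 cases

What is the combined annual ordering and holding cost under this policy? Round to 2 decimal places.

$21,177.18

Orders/yr = 68,740/452 = 152.080; ordering cost = 152.080 × $70 = $10,645.58
Average inventory = 452/2 = 226; holding cost = 226 × $46.6 = $10,531.60
Total = $10,645.58 + $10,531.60 = $21,177.18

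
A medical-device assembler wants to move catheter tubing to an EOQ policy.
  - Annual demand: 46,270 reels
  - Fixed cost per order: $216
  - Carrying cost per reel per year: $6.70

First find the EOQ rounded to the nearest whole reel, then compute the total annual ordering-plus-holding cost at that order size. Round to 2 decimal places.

$11,572.55

2DS/H = 2·46,270·216/6.7 = 2,983,379.10
EOQ = √2,983,379.10 ≈ 1,727.25 → Q = 1,727 reels
Ordering: D/Q × S = 46,270/1,727 × $216 = $5,787.10
Holding:  Q/2 × H = 1,727/2 × $6.7 = $5,785.45
Total = $5,787.10 + $5,785.45 = $11,572.55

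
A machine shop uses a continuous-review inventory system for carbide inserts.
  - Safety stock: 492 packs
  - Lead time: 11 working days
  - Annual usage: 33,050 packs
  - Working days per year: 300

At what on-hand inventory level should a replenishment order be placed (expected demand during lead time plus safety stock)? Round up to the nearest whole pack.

Daily demand d = 33,050 / 300 = 110.167 packs/day
Demand during lead time = 110.167 × 11 = 1,211.83
Reorder point = 1,211.83 + 492 = 1,703.83 → round up

1,704 packs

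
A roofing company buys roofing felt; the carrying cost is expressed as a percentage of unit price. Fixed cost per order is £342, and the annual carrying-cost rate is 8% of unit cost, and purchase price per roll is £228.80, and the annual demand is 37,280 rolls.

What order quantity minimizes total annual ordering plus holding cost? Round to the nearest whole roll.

1,180 rolls

Holding cost per roll per year: H = 8% × £228.8 = £18.3040
Optimal lot size Q* = (2 × 37,280 × £342 / £18.304)^½ ≈ 1,180.30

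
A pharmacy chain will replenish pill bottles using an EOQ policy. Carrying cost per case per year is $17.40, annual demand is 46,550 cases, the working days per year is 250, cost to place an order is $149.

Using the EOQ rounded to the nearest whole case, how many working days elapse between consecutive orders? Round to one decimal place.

4.8 days

EOQ = √(2DS/H) = √(2 × 46,550 × 149 / 17.4)
    = √(797,235.63) ≈ 892.88 → Q = 893 cases
Cycle time = (working days × Q)/D = (250 × 893) / 46,550 = 4.796 days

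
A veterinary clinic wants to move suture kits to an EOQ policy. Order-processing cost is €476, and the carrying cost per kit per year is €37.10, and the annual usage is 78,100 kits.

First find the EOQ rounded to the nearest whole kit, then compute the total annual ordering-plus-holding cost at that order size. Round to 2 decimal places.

€52,520.75

2DS/H = 2·78,100·476/37.1 = 2,004,075.47
EOQ = √2,004,075.47 ≈ 1,415.65 → Q = 1,416 kits
Ordering: D/Q × S = 78,100/1,416 × €476 = €26,253.95
Holding:  Q/2 × H = 1,416/2 × €37.1 = €26,266.80
Total = €26,253.95 + €26,266.80 = €52,520.75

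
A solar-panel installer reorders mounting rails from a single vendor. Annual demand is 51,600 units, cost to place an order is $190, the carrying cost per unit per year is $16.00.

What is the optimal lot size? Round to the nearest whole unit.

2DS/H = 2·51,600·190/16 = 1,225,500.00
EOQ = √1,225,500.00 ≈ 1,107.02

1,107 units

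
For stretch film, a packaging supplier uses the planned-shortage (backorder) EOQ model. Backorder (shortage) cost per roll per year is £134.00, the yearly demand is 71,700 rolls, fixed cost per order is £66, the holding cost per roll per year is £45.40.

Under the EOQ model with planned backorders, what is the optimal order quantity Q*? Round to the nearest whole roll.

528 rolls

Q* = √(2DS/H) · √((H + b)/b)
   = √(2 × 71,700 × 66 / 45.4) · √((45.4 + 134) / 134)
   = 456.582 × 1.1571 ≈ 528.30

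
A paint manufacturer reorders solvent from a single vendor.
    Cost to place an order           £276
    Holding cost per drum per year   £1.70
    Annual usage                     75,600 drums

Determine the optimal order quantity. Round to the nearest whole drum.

Q* = √(2·D·S / H) = √(2·75,600·276 / 1.7) = √24,547,764.7 ≈ 4,954.57

4,955 drums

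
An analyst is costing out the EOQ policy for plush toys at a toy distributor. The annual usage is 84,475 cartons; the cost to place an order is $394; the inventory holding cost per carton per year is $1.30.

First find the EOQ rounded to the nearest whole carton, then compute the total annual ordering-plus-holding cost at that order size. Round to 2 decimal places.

$9,302.48

Q* = √(2·D·S / H) = √(2·84,475·394 / 1.3) = √51,204,846.2 ≈ 7,155.76 → Q = 7,156 cartons
Annual ordering cost = (D/Q)·S = (84,475/7,156) × 394 = $4,651.08
Annual holding cost  = (Q/2)·H = (7,156/2) × 1.3 = $4,651.40
Total = $4,651.08 + $4,651.40 = $9,302.48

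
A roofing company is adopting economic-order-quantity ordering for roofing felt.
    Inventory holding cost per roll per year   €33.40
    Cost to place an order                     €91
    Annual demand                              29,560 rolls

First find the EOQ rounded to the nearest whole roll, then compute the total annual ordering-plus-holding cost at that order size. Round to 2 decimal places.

€13,404.83

EOQ = √(2DS/H) = √(2 × 29,560 × 91 / 33.4)
    = √(161,075.45) ≈ 401.34 → Q = 401 rolls
Annual ordering cost = (D/Q)·S = (29,560/401) × 91 = €6,708.13
Annual holding cost  = (Q/2)·H = (401/2) × 33.4 = €6,696.70
Total = €6,708.13 + €6,696.70 = €13,404.83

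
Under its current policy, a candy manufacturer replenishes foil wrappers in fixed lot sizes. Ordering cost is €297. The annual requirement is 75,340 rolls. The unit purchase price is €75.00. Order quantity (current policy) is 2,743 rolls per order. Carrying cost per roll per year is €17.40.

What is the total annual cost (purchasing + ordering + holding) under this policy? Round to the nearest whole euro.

€5,682,522

Orders/yr = 75,340/2,743 = 27.466; ordering cost = 27.466 × €297 = €8,157.48
Average inventory = 2,743/2 = 1371.5; holding cost = 1371.5 × €17.4 = €23,864.10
Purchase cost = D·C = 75,340 × 75 = €5,650,500.00
Total = €8,157.48 + €23,864.10 + €5,650,500.00 = €5,682,521.58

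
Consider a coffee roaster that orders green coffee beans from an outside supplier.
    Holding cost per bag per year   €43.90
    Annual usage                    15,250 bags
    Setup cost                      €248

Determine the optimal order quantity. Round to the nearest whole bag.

415 bags

Q* = √(2·D·S / H) = √(2·15,250·248 / 43.9) = √172,300.7 ≈ 415.09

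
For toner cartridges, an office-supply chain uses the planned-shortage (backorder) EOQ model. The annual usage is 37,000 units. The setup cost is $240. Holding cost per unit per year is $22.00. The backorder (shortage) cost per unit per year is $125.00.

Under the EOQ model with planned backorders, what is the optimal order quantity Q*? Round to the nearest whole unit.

Basic EOQ = √(2·37,000·240/22) = 898.484
Backorder adjustment √((H+b)/b) = √((22+125)/125) = 1.0844
Q* = 898.484 × 1.0844 ≈ 974.35

974 units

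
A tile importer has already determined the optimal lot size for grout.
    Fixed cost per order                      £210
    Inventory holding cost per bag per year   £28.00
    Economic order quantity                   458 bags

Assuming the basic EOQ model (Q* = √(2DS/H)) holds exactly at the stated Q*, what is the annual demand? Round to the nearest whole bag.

Since Q* = (2DS/H)^½, squaring gives Q*²·H = 2DS.
D = Q²H / (2S) = 458² × 28 / (2 × 210) = 13,984.27

13,984 bags per year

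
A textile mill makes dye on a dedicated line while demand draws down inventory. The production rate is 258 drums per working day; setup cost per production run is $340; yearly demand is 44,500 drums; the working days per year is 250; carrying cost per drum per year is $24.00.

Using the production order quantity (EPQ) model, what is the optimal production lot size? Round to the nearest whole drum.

d = 44,500/250 = 178.0000 drums/day;  effective holding cost H(1 − d/p) = 24·(1 − 178.0000/258) = 7.44186
Q* = √(2DS / H_eff) = √(2·44,500·340 / 7.44186) ≈ 2,016.48

2,016 drums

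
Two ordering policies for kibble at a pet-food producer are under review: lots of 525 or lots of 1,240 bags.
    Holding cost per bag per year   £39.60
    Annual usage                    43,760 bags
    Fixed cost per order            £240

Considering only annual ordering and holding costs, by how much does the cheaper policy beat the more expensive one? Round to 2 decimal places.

£2,622.11

Annual cost at Q: ordering D·S/Q plus holding Q·H/2.
TC(525) = (43,760/525)×240 + (525/2)×39.6 = £30,399.57
TC(1,240) = (43,760/1,240)×240 + (1,240/2)×39.6 = £33,021.68
Cheaper: Q = 525.  Difference = £2,622.11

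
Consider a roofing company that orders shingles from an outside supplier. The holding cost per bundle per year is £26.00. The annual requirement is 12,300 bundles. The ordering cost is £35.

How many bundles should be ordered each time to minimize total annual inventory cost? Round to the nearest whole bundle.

182 bundles

Q* = √(2·D·S / H) = √(2·12,300·35 / 26) = √33,115.4 ≈ 181.98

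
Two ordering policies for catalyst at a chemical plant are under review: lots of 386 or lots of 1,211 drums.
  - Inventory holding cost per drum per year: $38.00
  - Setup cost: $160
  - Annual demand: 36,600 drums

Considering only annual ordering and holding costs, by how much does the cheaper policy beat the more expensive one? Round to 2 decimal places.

$5,339.69

For each Q, cost = (D/Q)·S + (Q/2)·H.
TC(386) = (36,600/386)×160 + (386/2)×38 = $22,504.98
TC(1,211) = (36,600/1,211)×160 + (1,211/2)×38 = $27,844.67
Lots of 386 are cheaper by $5,339.69.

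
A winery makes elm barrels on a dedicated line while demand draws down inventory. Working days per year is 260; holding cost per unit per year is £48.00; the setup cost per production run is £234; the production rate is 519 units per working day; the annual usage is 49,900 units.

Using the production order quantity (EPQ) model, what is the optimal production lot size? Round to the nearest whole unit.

Daily demand d = 49,900/260 = 191.923; p = 519; 1 − d/p = 0.63021
EPQ = √(2DS / (H(1 − d/p)))
    = √(2 × 49,900 × 234 / (48 × 0.63021)) ≈ 878.64

879 units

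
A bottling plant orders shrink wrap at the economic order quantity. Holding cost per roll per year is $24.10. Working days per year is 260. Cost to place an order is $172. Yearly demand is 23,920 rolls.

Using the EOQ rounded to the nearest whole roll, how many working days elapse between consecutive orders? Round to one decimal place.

Q* = √(2·D·S / H) = √(2·23,920·172 / 24.1) = √341,430.7 ≈ 584.32 → Q = 584 rolls
T = Q/D × 260 days = 584/23,920 × 260 = 6.348 days

6.3 days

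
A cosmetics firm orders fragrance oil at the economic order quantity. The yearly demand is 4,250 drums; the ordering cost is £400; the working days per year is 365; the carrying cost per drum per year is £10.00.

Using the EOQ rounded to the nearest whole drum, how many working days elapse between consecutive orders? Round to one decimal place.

50.1 days

Optimal lot size Q* = (2 × 4,250 × £400 / £10)^½ ≈ 583.10 → Q = 583 drums
Days between orders = 365 / (D/Q) = 365 / 7.290 ≈ 50.069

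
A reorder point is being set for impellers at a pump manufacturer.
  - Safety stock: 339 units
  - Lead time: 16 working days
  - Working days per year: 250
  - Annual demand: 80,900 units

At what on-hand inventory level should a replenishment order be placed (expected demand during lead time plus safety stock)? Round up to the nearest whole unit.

5,517 units

Daily demand d = 80,900 / 250 = 323.600 units/day
Demand during lead time = 323.600 × 16 = 5,177.60
Reorder point = 5,177.60 + 339 = 5,516.60 → round up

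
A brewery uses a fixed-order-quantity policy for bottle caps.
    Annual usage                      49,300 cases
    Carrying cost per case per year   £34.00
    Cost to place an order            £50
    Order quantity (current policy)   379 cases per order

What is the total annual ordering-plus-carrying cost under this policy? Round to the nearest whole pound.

£12,947

Ordering: D/Q × S = 49,300/379 × £50 = £6,503.96
Holding:  Q/2 × H = 379/2 × £34 = £6,443.00
Total = £6,503.96 + £6,443.00 = £12,946.96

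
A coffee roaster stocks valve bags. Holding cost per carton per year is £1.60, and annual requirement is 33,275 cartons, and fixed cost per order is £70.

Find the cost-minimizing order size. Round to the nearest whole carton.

1,706 cartons

EOQ = √(2DS/H) = √(2 × 33,275 × 70 / 1.6)
    = √(2,911,562.50) ≈ 1,706.33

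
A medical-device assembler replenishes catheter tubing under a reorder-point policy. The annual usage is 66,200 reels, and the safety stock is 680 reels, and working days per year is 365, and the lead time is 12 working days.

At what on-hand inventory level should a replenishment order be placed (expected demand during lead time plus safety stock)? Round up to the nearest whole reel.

Daily demand d = 66,200 / 365 = 181.370 reels/day
Demand during lead time = 181.370 × 12 = 2,176.44
Reorder point = 2,176.44 + 680 = 2,856.44 → round up

2,857 reels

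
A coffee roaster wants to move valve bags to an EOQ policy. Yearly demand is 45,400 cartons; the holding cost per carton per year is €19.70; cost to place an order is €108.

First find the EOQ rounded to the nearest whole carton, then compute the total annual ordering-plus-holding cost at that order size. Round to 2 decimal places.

Optimal lot size Q* = (2 × 45,400 × €108 / €19.7)^½ ≈ 705.54 → Q = 706 cartons
Orders/yr = 45,400/706 = 64.306; ordering cost = 64.306 × €108 = €6,945.04
Average inventory = 706/2 = 353; holding cost = 353 × €19.7 = €6,954.10
Total = €6,945.04 + €6,954.10 = €13,899.14

€13,899.14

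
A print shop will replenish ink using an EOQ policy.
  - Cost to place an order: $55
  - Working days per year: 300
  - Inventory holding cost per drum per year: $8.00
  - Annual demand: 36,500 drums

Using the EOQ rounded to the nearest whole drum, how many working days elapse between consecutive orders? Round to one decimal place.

EOQ = √(2DS/H) = √(2 × 36,500 × 55 / 8)
    = √(501,875.00) ≈ 708.43 → Q = 708 drums
Cycle time = (working days × Q)/D = (300 × 708) / 36,500 = 5.819 days

5.8 days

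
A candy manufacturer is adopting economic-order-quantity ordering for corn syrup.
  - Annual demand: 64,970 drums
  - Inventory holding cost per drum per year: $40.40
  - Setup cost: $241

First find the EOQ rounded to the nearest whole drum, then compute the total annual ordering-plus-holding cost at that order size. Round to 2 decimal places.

$35,568.92

2DS/H = 2·64,970·241/40.4 = 775,137.13
EOQ = √775,137.13 ≈ 880.42 → Q = 880 drums
Ordering: D/Q × S = 64,970/880 × $241 = $17,792.92
Holding:  Q/2 × H = 880/2 × $40.4 = $17,776.00
Total = $17,792.92 + $17,776.00 = $35,568.92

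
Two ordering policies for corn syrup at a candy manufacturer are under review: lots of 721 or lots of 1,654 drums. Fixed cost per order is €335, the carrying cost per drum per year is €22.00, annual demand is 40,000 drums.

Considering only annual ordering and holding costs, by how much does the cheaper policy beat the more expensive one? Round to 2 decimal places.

Annual cost at Q: ordering D·S/Q plus holding Q·H/2.
TC(721) = (40,000/721)×335 + (721/2)×22 = €26,516.30
TC(1,654) = (40,000/1,654)×335 + (1,654/2)×22 = €26,295.57
Cheaper: Q = 1,654.  Difference = €220.73

€220.73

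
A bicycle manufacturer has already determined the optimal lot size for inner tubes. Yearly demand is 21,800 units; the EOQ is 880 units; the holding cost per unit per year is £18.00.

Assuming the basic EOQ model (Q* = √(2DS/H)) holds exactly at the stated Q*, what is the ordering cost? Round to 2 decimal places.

£319.71

From Q* = √(2DS/H) ⇒ Q*² = 2DS/H.
S = Q²H / (2D) = 880² × 18 / (2 × 21,800) = 319.7064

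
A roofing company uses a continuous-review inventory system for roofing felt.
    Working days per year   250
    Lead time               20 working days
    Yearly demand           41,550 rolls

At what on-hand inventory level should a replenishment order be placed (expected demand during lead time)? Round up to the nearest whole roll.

Daily demand d = 41,550 / 250 = 166.200 rolls/day
Demand during lead time = 166.200 × 20 = 3,324.00
Reorder point = 3,324.00 → round up

3,324 rolls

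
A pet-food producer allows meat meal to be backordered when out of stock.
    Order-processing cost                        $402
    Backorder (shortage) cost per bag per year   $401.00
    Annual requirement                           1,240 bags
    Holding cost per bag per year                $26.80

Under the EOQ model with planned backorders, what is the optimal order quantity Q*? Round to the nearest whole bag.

Q* = √(2DS/H) · √((H + b)/b)
   = √(2 × 1,240 × 402 / 26.8) · √((26.8 + 401) / 401)
   = 192.873 × 1.0329 ≈ 199.21

199 bags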